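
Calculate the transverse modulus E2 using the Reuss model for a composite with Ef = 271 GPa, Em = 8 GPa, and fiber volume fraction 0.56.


1/E2 = Vf/Ef + (1-Vf)/Em = 0.56/271 + 0.44/8
E2 = 17.52 GPa

17.52 GPa


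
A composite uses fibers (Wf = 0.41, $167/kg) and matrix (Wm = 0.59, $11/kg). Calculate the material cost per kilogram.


Cost = cost_f*Wf + cost_m*Wm = 167*0.41 + 11*0.59 = $74.96/kg

$74.96/kg


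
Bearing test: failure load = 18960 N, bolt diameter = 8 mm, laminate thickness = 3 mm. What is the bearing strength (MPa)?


sigma_br = F/(d*h) = 18960/(8*3) = 790.0 MPa

790.0 MPa


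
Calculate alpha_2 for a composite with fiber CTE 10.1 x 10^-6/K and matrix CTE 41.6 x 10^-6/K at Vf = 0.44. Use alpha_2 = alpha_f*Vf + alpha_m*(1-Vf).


alpha_2 = alpha_f*Vf + alpha_m*(1-Vf) = 10.1*0.44 + 41.6*0.56 = 27.7 x 10^-6/K

27.7 x 10^-6/K


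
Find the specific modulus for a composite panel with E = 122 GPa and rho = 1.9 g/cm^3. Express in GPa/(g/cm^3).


Specific stiffness = E/rho = 122/1.9 = 64.2 GPa/(g/cm^3)

64.2 GPa/(g/cm^3)


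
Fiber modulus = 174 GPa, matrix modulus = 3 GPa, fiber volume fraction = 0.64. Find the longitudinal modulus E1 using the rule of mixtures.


E1 = Ef*Vf + Em*(1-Vf) = 174*0.64 + 3*0.36 = 112.44 GPa

112.44 GPa


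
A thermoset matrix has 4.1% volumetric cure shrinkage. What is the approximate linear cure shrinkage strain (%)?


Linear shrinkage ≈ vol_shrink/3 = 4.1/3 = 1.367%

1.367%


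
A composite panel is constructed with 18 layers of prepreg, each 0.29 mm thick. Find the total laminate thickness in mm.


h = n * t_ply = 18 * 0.29 = 5.22 mm

5.22 mm


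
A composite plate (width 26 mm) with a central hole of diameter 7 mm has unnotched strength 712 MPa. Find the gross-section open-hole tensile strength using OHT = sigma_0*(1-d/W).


OHT = sigma_0*(1-d/W) = 712*(1-7/26) = 520.3 MPa

520.3 MPa


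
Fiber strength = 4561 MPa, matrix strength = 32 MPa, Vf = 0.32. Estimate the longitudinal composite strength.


sigma_1 = sigma_f*Vf + sigma_m*(1-Vf) = 4561*0.32 + 32*0.68 = 1481.3 MPa

1481.3 MPa


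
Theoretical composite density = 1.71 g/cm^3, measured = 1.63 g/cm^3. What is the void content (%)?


Void% = (rho_theo - rho_actual)/rho_theo * 100 = (1.71 - 1.63)/1.71 * 100 = 4.68%

4.68%


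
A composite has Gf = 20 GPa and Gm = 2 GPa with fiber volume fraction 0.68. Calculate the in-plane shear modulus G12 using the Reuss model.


1/G12 = Vf/Gf + (1-Vf)/Gm = 0.68/20 + 0.32/2
G12 = 5.15 GPa

5.15 GPa


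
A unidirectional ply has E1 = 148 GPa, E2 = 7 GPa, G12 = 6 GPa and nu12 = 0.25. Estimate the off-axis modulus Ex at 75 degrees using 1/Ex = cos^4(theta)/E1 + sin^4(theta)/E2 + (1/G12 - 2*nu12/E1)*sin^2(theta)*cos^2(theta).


cos^4(75) = 0.004487, sin^4(75) = 0.870513, sin^2(75)*cos^2(75) = 0.0625
1/G12 - 2*nu12/E1 = 1/6 - 2*0.25/148 = 0.163288 GPa^-1
1/Ex = 0.004487/148 + 0.870513/7 + 0.163288*0.0625 = 0.1345948 GPa^-1
Ex = 7.43 GPa

7.43 GPa


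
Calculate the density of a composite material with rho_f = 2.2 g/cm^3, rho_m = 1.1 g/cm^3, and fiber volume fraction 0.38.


rho_c = rho_f*Vf + rho_m*(1-Vf) = 2.2*0.38 + 1.1*0.62 = 1.518 g/cm^3

1.518 g/cm^3


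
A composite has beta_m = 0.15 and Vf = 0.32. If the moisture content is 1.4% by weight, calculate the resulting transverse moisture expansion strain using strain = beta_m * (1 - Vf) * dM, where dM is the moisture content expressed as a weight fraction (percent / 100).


dM = 1.4/100 = 0.014
strain = beta_m * (1-Vf) * dM = 0.15 * 0.68 * 0.014 = 0.001428

0.001428


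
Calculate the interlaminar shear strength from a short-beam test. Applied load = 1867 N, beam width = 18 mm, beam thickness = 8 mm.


ILSS = 3F/(4bh) = 3*1867/(4*18*8) = 9.72 MPa

9.72 MPa


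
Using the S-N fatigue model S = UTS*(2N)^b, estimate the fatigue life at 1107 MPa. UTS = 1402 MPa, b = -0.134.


N = 0.5 * (S/UTS)^(1/b) = 0.5 * (1107/1402)^(1/-0.134) = 2.9150 cycles

2.9150 cycles


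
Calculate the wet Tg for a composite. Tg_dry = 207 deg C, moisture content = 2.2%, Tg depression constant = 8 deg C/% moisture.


Tg_wet = Tg_dry - k*moisture = 207 - 8*2.2 = 189.4 deg C

189.4 deg C


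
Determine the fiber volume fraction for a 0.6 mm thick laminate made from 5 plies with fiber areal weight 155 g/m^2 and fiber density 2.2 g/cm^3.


Vf = n * FAW / (rho_f * h * 1000) = 5 * 155 / (2.2 * 0.6 * 1000) = 0.5871

0.5871


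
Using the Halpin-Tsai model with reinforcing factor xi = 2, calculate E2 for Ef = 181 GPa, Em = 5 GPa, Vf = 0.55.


eta = (Ef/Em - 1)/(Ef/Em + xi) = (36.2 - 1)/(36.2 + 2) = 0.9215
E2 = Em*(1+xi*eta*Vf)/(1-eta*Vf) = 20.41 GPa

20.41 GPa


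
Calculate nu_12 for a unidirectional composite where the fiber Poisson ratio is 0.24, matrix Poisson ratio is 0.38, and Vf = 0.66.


nu_12 = nu_f*Vf + nu_m*(1-Vf) = 0.24*0.66 + 0.38*0.34 = 0.2876

0.2876


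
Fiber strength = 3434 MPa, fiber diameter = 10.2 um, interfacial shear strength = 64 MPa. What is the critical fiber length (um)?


Lc = sigma_f * d / (2 * tau_i) = 3434 * 10.2 / (2 * 64) = 273.6 um

273.6 um


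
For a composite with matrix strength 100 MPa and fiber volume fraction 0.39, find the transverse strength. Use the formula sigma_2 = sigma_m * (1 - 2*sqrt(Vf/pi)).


factor = 1 - 2*sqrt(0.39/pi) = 0.2953
sigma_2 = 100 * 0.2953 = 29.53 MPa

29.53 MPa


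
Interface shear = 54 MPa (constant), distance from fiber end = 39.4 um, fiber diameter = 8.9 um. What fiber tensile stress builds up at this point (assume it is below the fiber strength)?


Force balance: sigma_f * (pi*d^2/4) = tau * (pi*d) * x  ->  sigma_f = 4 * tau * x / d
sigma_f = 4 * 54 * 39.4 / 8.9 = 956.2 MPa

956.2 MPa


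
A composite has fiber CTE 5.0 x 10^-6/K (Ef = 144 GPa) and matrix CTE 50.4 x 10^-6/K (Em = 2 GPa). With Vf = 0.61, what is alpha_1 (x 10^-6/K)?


E1 = Ef*Vf + Em*(1-Vf) = 88.62
alpha_1 = (alpha_f*Ef*Vf + alpha_m*Em*(1-Vf))/E1 = 5.4 x 10^-6/K

5.4 x 10^-6/K


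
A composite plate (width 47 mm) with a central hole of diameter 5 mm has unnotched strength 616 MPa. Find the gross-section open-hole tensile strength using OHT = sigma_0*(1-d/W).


OHT = sigma_0*(1-d/W) = 616*(1-5/47) = 550.5 MPa

550.5 MPa


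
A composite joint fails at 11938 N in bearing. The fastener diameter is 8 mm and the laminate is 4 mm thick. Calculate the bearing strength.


sigma_br = F/(d*h) = 11938/(8*4) = 373.1 MPa

373.1 MPa


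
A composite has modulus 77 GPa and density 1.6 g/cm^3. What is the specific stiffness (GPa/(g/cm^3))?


Specific stiffness = E/rho = 77/1.6 = 48.1 GPa/(g/cm^3)

48.1 GPa/(g/cm^3)


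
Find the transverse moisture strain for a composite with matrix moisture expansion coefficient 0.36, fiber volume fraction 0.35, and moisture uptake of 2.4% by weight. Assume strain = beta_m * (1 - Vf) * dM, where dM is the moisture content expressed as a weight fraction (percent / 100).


dM = 2.4/100 = 0.024
strain = beta_m * (1-Vf) * dM = 0.36 * 0.65 * 0.024 = 0.005616

0.005616


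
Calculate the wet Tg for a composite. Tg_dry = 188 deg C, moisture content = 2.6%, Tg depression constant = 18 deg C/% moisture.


Tg_wet = Tg_dry - k*moisture = 188 - 18*2.6 = 141.2 deg C

141.2 deg C


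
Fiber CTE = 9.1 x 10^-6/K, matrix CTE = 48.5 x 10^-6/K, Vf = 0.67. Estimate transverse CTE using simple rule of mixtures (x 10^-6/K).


alpha_2 = alpha_f*Vf + alpha_m*(1-Vf) = 9.1*0.67 + 48.5*0.33 = 22.1 x 10^-6/K

22.1 x 10^-6/K


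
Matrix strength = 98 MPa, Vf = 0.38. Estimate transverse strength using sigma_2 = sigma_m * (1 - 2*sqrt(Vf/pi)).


factor = 1 - 2*sqrt(0.38/pi) = 0.3044
sigma_2 = 98 * 0.3044 = 29.83 MPa

29.83 MPa


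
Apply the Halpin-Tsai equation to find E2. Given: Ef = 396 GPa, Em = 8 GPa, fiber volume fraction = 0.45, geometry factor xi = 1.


eta = (Ef/Em - 1)/(Ef/Em + xi) = (49.5 - 1)/(49.5 + 1) = 0.9604
E2 = Em*(1+xi*eta*Vf)/(1-eta*Vf) = 20.18 GPa

20.18 GPa


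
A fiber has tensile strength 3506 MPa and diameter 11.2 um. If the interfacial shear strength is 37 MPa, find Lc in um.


Lc = sigma_f * d / (2 * tau_i) = 3506 * 11.2 / (2 * 37) = 530.6 um

530.6 um


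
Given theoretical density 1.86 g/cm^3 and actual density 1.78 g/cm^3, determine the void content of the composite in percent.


Void% = (rho_theo - rho_actual)/rho_theo * 100 = (1.86 - 1.78)/1.86 * 100 = 4.3%

4.3%


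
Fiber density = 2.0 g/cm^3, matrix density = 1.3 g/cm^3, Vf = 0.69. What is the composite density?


rho_c = rho_f*Vf + rho_m*(1-Vf) = 2.0*0.69 + 1.3*0.31 = 1.783 g/cm^3

1.783 g/cm^3


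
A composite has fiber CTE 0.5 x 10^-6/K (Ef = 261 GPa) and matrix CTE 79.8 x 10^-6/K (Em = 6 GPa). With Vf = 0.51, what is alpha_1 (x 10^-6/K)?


E1 = Ef*Vf + Em*(1-Vf) = 136.05
alpha_1 = (alpha_f*Ef*Vf + alpha_m*Em*(1-Vf))/E1 = 2.21 x 10^-6/K

2.21 x 10^-6/K


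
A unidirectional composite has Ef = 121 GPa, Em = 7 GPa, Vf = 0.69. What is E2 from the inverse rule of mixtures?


1/E2 = Vf/Ef + (1-Vf)/Em = 0.69/121 + 0.31/7
E2 = 20.0 GPa

20.0 GPa


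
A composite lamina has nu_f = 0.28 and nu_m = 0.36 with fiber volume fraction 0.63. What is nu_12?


nu_12 = nu_f*Vf + nu_m*(1-Vf) = 0.28*0.63 + 0.36*0.37 = 0.3096

0.3096


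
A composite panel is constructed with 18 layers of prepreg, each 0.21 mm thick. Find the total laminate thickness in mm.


h = n * t_ply = 18 * 0.21 = 3.78 mm

3.78 mm


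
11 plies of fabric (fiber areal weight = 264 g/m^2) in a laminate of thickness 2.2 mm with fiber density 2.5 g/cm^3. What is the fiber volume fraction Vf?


Vf = n * FAW / (rho_f * h * 1000) = 11 * 264 / (2.5 * 2.2 * 1000) = 0.528

0.528


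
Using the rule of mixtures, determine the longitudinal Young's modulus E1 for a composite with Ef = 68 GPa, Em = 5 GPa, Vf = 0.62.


E1 = Ef*Vf + Em*(1-Vf) = 68*0.62 + 5*0.38 = 44.06 GPa

44.06 GPa


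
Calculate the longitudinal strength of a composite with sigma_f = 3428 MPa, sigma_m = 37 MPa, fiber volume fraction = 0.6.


sigma_1 = sigma_f*Vf + sigma_m*(1-Vf) = 3428*0.6 + 37*0.4 = 2071.6 MPa

2071.6 MPa


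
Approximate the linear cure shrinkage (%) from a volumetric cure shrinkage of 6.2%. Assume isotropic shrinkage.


Linear shrinkage ≈ vol_shrink/3 = 6.2/3 = 2.067%

2.067%


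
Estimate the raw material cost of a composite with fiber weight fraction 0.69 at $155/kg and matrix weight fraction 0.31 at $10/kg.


Cost = cost_f*Wf + cost_m*Wm = 155*0.69 + 10*0.31 = $110.05/kg

$110.05/kg


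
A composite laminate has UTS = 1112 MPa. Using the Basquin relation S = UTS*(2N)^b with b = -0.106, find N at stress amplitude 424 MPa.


N = 0.5 * (S/UTS)^(1/b) = 0.5 * (424/1112)^(1/-0.106) = 4460.0248 cycles

4460.0248 cycles


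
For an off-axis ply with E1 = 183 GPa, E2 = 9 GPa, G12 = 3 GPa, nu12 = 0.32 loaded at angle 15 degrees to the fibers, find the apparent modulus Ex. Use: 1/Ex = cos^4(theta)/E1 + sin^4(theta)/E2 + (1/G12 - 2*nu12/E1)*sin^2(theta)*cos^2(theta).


cos^4(15) = 0.870513, sin^4(15) = 0.004487, sin^2(15)*cos^2(15) = 0.0625
1/G12 - 2*nu12/E1 = 1/3 - 2*0.32/183 = 0.329836 GPa^-1
1/Ex = 0.870513/183 + 0.004487/9 + 0.329836*0.0625 = 0.0258702 GPa^-1
Ex = 38.65 GPa

38.65 GPa


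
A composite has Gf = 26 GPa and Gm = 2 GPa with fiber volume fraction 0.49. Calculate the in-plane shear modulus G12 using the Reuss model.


1/G12 = Vf/Gf + (1-Vf)/Gm = 0.49/26 + 0.51/2
G12 = 3.65 GPa

3.65 GPa


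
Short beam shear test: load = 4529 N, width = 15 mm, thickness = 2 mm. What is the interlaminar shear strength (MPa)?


ILSS = 3F/(4bh) = 3*4529/(4*15*2) = 113.23 MPa

113.23 MPa


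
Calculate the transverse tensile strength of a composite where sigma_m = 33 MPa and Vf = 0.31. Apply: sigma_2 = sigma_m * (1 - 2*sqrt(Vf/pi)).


factor = 1 - 2*sqrt(0.31/pi) = 0.3717
sigma_2 = 33 * 0.3717 = 12.27 MPa

12.27 MPa


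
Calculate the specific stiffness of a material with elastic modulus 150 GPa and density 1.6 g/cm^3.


Specific stiffness = E/rho = 150/1.6 = 93.8 GPa/(g/cm^3)

93.8 GPa/(g/cm^3)


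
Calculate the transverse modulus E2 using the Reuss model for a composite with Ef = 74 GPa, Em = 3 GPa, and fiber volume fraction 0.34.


1/E2 = Vf/Ef + (1-Vf)/Em = 0.34/74 + 0.66/3
E2 = 4.45 GPa

4.45 GPa


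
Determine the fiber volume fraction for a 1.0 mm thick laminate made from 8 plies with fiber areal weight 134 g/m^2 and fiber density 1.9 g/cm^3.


Vf = n * FAW / (rho_f * h * 1000) = 8 * 134 / (1.9 * 1.0 * 1000) = 0.5642

0.5642


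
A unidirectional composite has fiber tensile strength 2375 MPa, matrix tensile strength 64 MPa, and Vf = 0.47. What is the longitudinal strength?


sigma_1 = sigma_f*Vf + sigma_m*(1-Vf) = 2375*0.47 + 64*0.53 = 1150.2 MPa

1150.2 MPa


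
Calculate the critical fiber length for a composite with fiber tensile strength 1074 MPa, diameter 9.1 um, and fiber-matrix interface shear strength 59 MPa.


Lc = sigma_f * d / (2 * tau_i) = 1074 * 9.1 / (2 * 59) = 82.8 um

82.8 um


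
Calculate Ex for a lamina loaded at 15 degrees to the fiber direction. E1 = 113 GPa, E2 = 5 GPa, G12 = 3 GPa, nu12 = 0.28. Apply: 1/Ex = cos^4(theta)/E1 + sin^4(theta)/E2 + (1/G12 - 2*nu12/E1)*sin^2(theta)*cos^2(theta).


cos^4(15) = 0.870513, sin^4(15) = 0.004487, sin^2(15)*cos^2(15) = 0.0625
1/G12 - 2*nu12/E1 = 1/3 - 2*0.28/113 = 0.328378 GPa^-1
1/Ex = 0.870513/113 + 0.004487/5 + 0.328378*0.0625 = 0.0291247 GPa^-1
Ex = 34.34 GPa

34.34 GPa


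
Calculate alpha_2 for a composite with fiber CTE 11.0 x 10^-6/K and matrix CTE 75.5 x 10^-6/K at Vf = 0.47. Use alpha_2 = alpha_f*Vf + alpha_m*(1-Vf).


alpha_2 = alpha_f*Vf + alpha_m*(1-Vf) = 11.0*0.47 + 75.5*0.53 = 45.2 x 10^-6/K

45.2 x 10^-6/K


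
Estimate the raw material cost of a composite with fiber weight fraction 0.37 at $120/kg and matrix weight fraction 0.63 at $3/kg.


Cost = cost_f*Wf + cost_m*Wm = 120*0.37 + 3*0.63 = $46.29/kg

$46.29/kg


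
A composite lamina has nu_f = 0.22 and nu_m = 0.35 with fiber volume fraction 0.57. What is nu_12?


nu_12 = nu_f*Vf + nu_m*(1-Vf) = 0.22*0.57 + 0.35*0.43 = 0.2759

0.2759


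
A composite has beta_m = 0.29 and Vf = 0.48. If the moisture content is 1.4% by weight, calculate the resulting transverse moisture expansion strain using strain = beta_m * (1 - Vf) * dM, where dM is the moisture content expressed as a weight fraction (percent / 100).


dM = 1.4/100 = 0.014
strain = beta_m * (1-Vf) * dM = 0.29 * 0.52 * 0.014 = 0.0021112

0.0021112


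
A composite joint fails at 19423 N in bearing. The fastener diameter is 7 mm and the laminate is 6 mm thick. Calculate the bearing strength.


sigma_br = F/(d*h) = 19423/(7*6) = 462.5 MPa

462.5 MPa


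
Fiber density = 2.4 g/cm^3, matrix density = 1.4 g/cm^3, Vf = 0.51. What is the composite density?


rho_c = rho_f*Vf + rho_m*(1-Vf) = 2.4*0.51 + 1.4*0.49 = 1.91 g/cm^3

1.91 g/cm^3


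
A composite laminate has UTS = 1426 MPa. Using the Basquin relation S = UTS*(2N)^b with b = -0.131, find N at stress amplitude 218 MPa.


N = 0.5 * (S/UTS)^(1/b) = 0.5 * (218/1426)^(1/-0.131) = 842180.8509 cycles

842180.8509 cycles


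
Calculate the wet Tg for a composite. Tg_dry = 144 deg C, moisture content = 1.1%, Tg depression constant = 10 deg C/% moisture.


Tg_wet = Tg_dry - k*moisture = 144 - 10*1.1 = 133.0 deg C

133.0 deg C


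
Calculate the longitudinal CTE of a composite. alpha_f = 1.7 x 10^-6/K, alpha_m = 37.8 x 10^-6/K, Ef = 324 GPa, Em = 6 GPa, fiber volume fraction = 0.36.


E1 = Ef*Vf + Em*(1-Vf) = 120.48
alpha_1 = (alpha_f*Ef*Vf + alpha_m*Em*(1-Vf))/E1 = 2.85 x 10^-6/K

2.85 x 10^-6/K


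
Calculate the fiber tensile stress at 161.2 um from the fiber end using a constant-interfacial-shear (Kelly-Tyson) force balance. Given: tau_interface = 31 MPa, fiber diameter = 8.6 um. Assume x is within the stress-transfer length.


Force balance: sigma_f * (pi*d^2/4) = tau * (pi*d) * x  ->  sigma_f = 4 * tau * x / d
sigma_f = 4 * 31 * 161.2 / 8.6 = 2324.3 MPa

2324.3 MPa


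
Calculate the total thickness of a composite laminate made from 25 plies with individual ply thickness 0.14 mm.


h = n * t_ply = 25 * 0.14 = 3.5 mm

3.5 mm


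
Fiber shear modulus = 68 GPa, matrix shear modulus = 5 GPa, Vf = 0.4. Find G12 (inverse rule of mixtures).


1/G12 = Vf/Gf + (1-Vf)/Gm = 0.4/68 + 0.6/5
G12 = 7.94 GPa

7.94 GPa


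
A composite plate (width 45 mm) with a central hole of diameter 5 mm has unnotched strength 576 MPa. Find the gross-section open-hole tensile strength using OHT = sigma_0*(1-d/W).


OHT = sigma_0*(1-d/W) = 576*(1-5/45) = 512.0 MPa

512.0 MPa


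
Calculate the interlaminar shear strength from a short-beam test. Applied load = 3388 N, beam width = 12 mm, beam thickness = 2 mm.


ILSS = 3F/(4bh) = 3*3388/(4*12*2) = 105.88 MPa

105.88 MPa


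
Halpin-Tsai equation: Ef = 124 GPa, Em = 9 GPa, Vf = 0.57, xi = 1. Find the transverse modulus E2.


eta = (Ef/Em - 1)/(Ef/Em + xi) = (13.7778 - 1)/(13.7778 + 1) = 0.8647
E2 = Em*(1+xi*eta*Vf)/(1-eta*Vf) = 26.49 GPa

26.49 GPa


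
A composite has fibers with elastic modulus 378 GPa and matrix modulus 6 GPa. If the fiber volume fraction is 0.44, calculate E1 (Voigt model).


E1 = Ef*Vf + Em*(1-Vf) = 378*0.44 + 6*0.56 = 169.68 GPa

169.68 GPa


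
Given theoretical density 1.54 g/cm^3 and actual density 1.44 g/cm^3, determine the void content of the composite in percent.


Void% = (rho_theo - rho_actual)/rho_theo * 100 = (1.54 - 1.44)/1.54 * 100 = 6.49%

6.49%


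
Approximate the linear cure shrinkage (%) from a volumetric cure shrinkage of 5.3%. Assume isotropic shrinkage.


Linear shrinkage ≈ vol_shrink/3 = 5.3/3 = 1.767%

1.767%


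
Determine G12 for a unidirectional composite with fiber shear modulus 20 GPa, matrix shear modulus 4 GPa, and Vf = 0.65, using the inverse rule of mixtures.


1/G12 = Vf/Gf + (1-Vf)/Gm = 0.65/20 + 0.35/4
G12 = 8.33 GPa

8.33 GPa


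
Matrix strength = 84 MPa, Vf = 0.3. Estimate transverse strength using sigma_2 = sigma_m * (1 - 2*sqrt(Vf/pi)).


factor = 1 - 2*sqrt(0.3/pi) = 0.382
sigma_2 = 84 * 0.382 = 32.08 MPa

32.08 MPa


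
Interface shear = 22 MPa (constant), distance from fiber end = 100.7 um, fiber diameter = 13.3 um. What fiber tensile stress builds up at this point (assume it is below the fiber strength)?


Force balance: sigma_f * (pi*d^2/4) = tau * (pi*d) * x  ->  sigma_f = 4 * tau * x / d
sigma_f = 4 * 22 * 100.7 / 13.3 = 666.3 MPa

666.3 MPa


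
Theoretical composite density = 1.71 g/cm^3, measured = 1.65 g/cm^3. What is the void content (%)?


Void% = (rho_theo - rho_actual)/rho_theo * 100 = (1.71 - 1.65)/1.71 * 100 = 3.51%

3.51%


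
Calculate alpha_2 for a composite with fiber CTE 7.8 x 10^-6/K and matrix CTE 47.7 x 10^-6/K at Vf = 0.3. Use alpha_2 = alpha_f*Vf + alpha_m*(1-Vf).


alpha_2 = alpha_f*Vf + alpha_m*(1-Vf) = 7.8*0.3 + 47.7*0.7 = 35.7 x 10^-6/K

35.7 x 10^-6/K


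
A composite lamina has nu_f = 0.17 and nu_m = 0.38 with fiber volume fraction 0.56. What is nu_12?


nu_12 = nu_f*Vf + nu_m*(1-Vf) = 0.17*0.56 + 0.38*0.44 = 0.2624

0.2624


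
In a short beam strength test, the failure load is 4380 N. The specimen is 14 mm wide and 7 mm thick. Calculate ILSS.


ILSS = 3F/(4bh) = 3*4380/(4*14*7) = 33.52 MPa

33.52 MPa


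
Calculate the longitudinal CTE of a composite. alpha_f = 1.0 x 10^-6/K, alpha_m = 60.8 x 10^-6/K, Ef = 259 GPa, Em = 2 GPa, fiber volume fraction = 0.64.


E1 = Ef*Vf + Em*(1-Vf) = 166.48
alpha_1 = (alpha_f*Ef*Vf + alpha_m*Em*(1-Vf))/E1 = 1.26 x 10^-6/K

1.26 x 10^-6/K


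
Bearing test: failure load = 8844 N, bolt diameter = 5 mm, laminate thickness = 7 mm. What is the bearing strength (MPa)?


sigma_br = F/(d*h) = 8844/(5*7) = 252.7 MPa

252.7 MPa


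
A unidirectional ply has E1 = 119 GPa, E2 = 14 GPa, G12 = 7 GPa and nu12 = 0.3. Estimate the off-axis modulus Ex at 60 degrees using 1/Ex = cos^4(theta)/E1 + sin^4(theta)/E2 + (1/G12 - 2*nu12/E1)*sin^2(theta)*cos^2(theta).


cos^4(60) = 0.0625, sin^4(60) = 0.5625, sin^2(60)*cos^2(60) = 0.1875
1/G12 - 2*nu12/E1 = 1/7 - 2*0.3/119 = 0.137815 GPa^-1
1/Ex = 0.0625/119 + 0.5625/14 + 0.137815*0.1875 = 0.0665441 GPa^-1
Ex = 15.03 GPa

15.03 GPa


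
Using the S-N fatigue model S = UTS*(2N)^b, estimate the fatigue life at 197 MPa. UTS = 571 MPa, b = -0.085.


N = 0.5 * (S/UTS)^(1/b) = 0.5 * (197/571)^(1/-0.085) = 136855.6510 cycles

136855.6510 cycles


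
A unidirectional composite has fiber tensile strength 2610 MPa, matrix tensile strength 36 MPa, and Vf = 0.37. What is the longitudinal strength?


sigma_1 = sigma_f*Vf + sigma_m*(1-Vf) = 2610*0.37 + 36*0.63 = 988.4 MPa

988.4 MPa


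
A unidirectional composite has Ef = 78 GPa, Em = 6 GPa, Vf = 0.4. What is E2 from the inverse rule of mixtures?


1/E2 = Vf/Ef + (1-Vf)/Em = 0.4/78 + 0.6/6
E2 = 9.51 GPa

9.51 GPa


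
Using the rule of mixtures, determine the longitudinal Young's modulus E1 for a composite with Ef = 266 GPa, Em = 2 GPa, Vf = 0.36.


E1 = Ef*Vf + Em*(1-Vf) = 266*0.36 + 2*0.64 = 97.04 GPa

97.04 GPa


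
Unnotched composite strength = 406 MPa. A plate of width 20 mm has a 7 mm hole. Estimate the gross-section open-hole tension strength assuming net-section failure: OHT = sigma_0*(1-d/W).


OHT = sigma_0*(1-d/W) = 406*(1-7/20) = 263.9 MPa

263.9 MPa


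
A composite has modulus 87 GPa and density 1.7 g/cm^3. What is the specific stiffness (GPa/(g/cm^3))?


Specific stiffness = E/rho = 87/1.7 = 51.2 GPa/(g/cm^3)

51.2 GPa/(g/cm^3)


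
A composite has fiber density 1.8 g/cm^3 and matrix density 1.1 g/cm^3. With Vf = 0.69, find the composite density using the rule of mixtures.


rho_c = rho_f*Vf + rho_m*(1-Vf) = 1.8*0.69 + 1.1*0.31 = 1.583 g/cm^3

1.583 g/cm^3


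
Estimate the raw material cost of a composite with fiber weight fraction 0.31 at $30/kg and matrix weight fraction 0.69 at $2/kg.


Cost = cost_f*Wf + cost_m*Wm = 30*0.31 + 2*0.69 = $10.68/kg

$10.68/kg


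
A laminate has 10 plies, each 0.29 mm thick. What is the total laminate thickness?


h = n * t_ply = 10 * 0.29 = 2.9 mm

2.9 mm


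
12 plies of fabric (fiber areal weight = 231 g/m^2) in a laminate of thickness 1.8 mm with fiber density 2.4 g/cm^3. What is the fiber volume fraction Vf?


Vf = n * FAW / (rho_f * h * 1000) = 12 * 231 / (2.4 * 1.8 * 1000) = 0.6417

0.6417


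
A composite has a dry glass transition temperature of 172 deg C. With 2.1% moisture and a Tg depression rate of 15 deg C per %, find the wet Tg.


Tg_wet = Tg_dry - k*moisture = 172 - 15*2.1 = 140.5 deg C

140.5 deg C


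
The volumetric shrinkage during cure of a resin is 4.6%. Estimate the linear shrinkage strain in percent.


Linear shrinkage ≈ vol_shrink/3 = 4.6/3 = 1.533%

1.533%


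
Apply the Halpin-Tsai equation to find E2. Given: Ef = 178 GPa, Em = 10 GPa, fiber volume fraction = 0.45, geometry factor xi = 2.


eta = (Ef/Em - 1)/(Ef/Em + xi) = (17.8 - 1)/(17.8 + 2) = 0.8485
E2 = Em*(1+xi*eta*Vf)/(1-eta*Vf) = 28.53 GPa

28.53 GPa


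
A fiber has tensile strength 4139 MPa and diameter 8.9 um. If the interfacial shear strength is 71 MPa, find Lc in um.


Lc = sigma_f * d / (2 * tau_i) = 4139 * 8.9 / (2 * 71) = 259.4 um

259.4 um


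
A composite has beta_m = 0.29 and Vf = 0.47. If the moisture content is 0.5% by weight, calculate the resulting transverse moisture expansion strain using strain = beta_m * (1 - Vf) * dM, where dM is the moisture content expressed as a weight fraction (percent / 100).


dM = 0.5/100 = 0.005
strain = beta_m * (1-Vf) * dM = 0.29 * 0.53 * 0.005 = 0.0007685

0.0007685


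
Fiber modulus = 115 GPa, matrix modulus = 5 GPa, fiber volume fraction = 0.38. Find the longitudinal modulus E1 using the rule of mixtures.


E1 = Ef*Vf + Em*(1-Vf) = 115*0.38 + 5*0.62 = 46.8 GPa

46.8 GPa


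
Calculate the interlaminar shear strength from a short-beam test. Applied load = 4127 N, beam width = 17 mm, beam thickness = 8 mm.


ILSS = 3F/(4bh) = 3*4127/(4*17*8) = 22.76 MPa

22.76 MPa


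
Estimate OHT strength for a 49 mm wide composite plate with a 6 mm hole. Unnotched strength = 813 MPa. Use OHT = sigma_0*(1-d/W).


OHT = sigma_0*(1-d/W) = 813*(1-6/49) = 713.4 MPa

713.4 MPa


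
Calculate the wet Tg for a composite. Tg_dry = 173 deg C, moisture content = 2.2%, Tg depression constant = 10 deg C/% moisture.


Tg_wet = Tg_dry - k*moisture = 173 - 10*2.2 = 151.0 deg C

151.0 deg C


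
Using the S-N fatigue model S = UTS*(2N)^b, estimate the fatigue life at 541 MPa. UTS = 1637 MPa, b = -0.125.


N = 0.5 * (S/UTS)^(1/b) = 0.5 * (541/1637)^(1/-0.125) = 3513.8346 cycles

3513.8346 cycles


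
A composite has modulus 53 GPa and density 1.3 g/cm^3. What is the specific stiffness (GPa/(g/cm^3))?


Specific stiffness = E/rho = 53/1.3 = 40.8 GPa/(g/cm^3)

40.8 GPa/(g/cm^3)


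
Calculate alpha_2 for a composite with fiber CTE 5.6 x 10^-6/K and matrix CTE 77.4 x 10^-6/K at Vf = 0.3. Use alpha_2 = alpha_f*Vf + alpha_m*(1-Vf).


alpha_2 = alpha_f*Vf + alpha_m*(1-Vf) = 5.6*0.3 + 77.4*0.7 = 55.9 x 10^-6/K

55.9 x 10^-6/K


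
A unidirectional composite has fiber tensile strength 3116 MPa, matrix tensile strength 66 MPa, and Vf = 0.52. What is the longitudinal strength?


sigma_1 = sigma_f*Vf + sigma_m*(1-Vf) = 3116*0.52 + 66*0.48 = 1652.0 MPa

1652.0 MPa


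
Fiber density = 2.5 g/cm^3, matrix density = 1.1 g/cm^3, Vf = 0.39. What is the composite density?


rho_c = rho_f*Vf + rho_m*(1-Vf) = 2.5*0.39 + 1.1*0.61 = 1.646 g/cm^3

1.646 g/cm^3


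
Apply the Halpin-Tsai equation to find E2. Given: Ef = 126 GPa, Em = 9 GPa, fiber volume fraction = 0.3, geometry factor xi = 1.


eta = (Ef/Em - 1)/(Ef/Em + xi) = (14.0 - 1)/(14.0 + 1) = 0.8667
E2 = Em*(1+xi*eta*Vf)/(1-eta*Vf) = 15.32 GPa

15.32 GPa


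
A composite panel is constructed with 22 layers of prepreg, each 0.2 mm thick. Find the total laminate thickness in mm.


h = n * t_ply = 22 * 0.2 = 4.4 mm

4.4 mm


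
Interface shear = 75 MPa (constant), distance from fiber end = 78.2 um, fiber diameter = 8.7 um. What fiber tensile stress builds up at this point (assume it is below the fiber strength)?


Force balance: sigma_f * (pi*d^2/4) = tau * (pi*d) * x  ->  sigma_f = 4 * tau * x / d
sigma_f = 4 * 75 * 78.2 / 8.7 = 2696.6 MPa

2696.6 MPa


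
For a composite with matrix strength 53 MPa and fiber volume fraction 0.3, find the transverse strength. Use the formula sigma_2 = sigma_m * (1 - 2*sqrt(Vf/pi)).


factor = 1 - 2*sqrt(0.3/pi) = 0.382
sigma_2 = 53 * 0.382 = 20.24 MPa

20.24 MPa


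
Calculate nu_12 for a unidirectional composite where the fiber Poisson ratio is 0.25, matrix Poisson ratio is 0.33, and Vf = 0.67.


nu_12 = nu_f*Vf + nu_m*(1-Vf) = 0.25*0.67 + 0.33*0.33 = 0.2764

0.2764


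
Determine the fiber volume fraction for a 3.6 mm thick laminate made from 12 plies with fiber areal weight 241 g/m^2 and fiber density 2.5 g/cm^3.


Vf = n * FAW / (rho_f * h * 1000) = 12 * 241 / (2.5 * 3.6 * 1000) = 0.3213

0.3213


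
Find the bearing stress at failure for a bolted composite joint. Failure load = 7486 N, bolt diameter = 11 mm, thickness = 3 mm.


sigma_br = F/(d*h) = 7486/(11*3) = 226.8 MPa

226.8 MPa


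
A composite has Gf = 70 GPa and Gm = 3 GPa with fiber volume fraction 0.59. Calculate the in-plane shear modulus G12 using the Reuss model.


1/G12 = Vf/Gf + (1-Vf)/Gm = 0.59/70 + 0.41/3
G12 = 6.89 GPa

6.89 GPa


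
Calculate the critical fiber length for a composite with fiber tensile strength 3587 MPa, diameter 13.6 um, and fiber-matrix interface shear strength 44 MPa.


Lc = sigma_f * d / (2 * tau_i) = 3587 * 13.6 / (2 * 44) = 554.4 um

554.4 um


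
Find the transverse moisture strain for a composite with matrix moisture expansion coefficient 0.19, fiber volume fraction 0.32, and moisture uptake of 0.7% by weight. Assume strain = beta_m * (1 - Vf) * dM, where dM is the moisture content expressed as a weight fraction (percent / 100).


dM = 0.7/100 = 0.007
strain = beta_m * (1-Vf) * dM = 0.19 * 0.68 * 0.007 = 0.0009044

0.0009044


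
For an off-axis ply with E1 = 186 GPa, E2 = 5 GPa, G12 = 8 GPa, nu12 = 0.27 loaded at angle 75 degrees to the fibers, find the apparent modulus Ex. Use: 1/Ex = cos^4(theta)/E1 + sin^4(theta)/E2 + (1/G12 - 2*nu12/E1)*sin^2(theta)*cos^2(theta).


cos^4(75) = 0.004487, sin^4(75) = 0.870513, sin^2(75)*cos^2(75) = 0.0625
1/G12 - 2*nu12/E1 = 1/8 - 2*0.27/186 = 0.122097 GPa^-1
1/Ex = 0.004487/186 + 0.870513/5 + 0.122097*0.0625 = 0.1817577 GPa^-1
Ex = 5.5 GPa

5.5 GPa


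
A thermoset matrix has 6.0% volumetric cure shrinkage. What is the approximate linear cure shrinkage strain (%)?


Linear shrinkage ≈ vol_shrink/3 = 6.0/3 = 2.0%

2.0%


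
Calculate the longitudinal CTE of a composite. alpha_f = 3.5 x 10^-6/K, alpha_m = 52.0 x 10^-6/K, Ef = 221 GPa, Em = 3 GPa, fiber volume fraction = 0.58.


E1 = Ef*Vf + Em*(1-Vf) = 129.44
alpha_1 = (alpha_f*Ef*Vf + alpha_m*Em*(1-Vf))/E1 = 3.97 x 10^-6/K

3.97 x 10^-6/K


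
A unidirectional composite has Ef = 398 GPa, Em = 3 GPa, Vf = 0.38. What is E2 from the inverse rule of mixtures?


1/E2 = Vf/Ef + (1-Vf)/Em = 0.38/398 + 0.62/3
E2 = 4.82 GPa

4.82 GPa


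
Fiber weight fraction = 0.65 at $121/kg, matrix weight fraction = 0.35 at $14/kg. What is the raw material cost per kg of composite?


Cost = cost_f*Wf + cost_m*Wm = 121*0.65 + 14*0.35 = $83.55/kg

$83.55/kg


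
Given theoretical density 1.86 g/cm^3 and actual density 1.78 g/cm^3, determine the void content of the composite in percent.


Void% = (rho_theo - rho_actual)/rho_theo * 100 = (1.86 - 1.78)/1.86 * 100 = 4.3%

4.3%


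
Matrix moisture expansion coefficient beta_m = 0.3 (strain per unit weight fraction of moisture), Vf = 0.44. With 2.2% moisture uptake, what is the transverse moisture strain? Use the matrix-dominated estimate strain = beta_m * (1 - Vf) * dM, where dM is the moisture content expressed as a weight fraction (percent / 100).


dM = 2.2/100 = 0.022
strain = beta_m * (1-Vf) * dM = 0.3 * 0.56 * 0.022 = 0.003696

0.003696


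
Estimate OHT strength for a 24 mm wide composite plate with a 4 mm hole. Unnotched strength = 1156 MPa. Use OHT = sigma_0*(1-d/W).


OHT = sigma_0*(1-d/W) = 1156*(1-4/24) = 963.3 MPa

963.3 MPa


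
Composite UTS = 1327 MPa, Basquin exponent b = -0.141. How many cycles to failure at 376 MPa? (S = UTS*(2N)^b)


N = 0.5 * (S/UTS)^(1/b) = 0.5 * (376/1327)^(1/-0.141) = 3830.4267 cycles

3830.4267 cycles


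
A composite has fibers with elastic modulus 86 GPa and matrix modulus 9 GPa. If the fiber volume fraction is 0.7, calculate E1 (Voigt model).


E1 = Ef*Vf + Em*(1-Vf) = 86*0.7 + 9*0.3 = 62.9 GPa

62.9 GPa


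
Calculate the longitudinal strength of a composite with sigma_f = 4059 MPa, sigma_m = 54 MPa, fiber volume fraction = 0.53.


sigma_1 = sigma_f*Vf + sigma_m*(1-Vf) = 4059*0.53 + 54*0.47 = 2176.7 MPa

2176.7 MPa


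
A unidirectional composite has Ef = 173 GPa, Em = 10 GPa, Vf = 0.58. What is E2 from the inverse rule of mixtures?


1/E2 = Vf/Ef + (1-Vf)/Em = 0.58/173 + 0.42/10
E2 = 22.05 GPa

22.05 GPa


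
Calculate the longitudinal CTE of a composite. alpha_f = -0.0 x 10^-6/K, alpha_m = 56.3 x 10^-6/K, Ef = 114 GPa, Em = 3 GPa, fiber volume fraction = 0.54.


E1 = Ef*Vf + Em*(1-Vf) = 62.94
alpha_1 = (alpha_f*Ef*Vf + alpha_m*Em*(1-Vf))/E1 = 1.23 x 10^-6/K

1.23 x 10^-6/K


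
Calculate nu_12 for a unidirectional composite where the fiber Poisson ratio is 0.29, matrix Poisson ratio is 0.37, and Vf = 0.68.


nu_12 = nu_f*Vf + nu_m*(1-Vf) = 0.29*0.68 + 0.37*0.32 = 0.3156

0.3156


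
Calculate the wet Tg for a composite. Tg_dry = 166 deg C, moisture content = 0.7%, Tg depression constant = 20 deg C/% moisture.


Tg_wet = Tg_dry - k*moisture = 166 - 20*0.7 = 152.0 deg C

152.0 deg C


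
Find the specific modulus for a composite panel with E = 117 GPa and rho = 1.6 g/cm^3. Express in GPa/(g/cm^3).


Specific stiffness = E/rho = 117/1.6 = 73.1 GPa/(g/cm^3)

73.1 GPa/(g/cm^3)


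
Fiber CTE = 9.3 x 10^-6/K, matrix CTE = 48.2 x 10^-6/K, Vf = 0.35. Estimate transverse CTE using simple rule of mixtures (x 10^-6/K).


alpha_2 = alpha_f*Vf + alpha_m*(1-Vf) = 9.3*0.35 + 48.2*0.65 = 34.6 x 10^-6/K

34.6 x 10^-6/K


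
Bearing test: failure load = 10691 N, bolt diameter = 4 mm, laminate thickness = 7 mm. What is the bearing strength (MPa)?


sigma_br = F/(d*h) = 10691/(4*7) = 381.8 MPa

381.8 MPa


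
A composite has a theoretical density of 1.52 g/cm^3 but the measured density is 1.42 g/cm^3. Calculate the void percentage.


Void% = (rho_theo - rho_actual)/rho_theo * 100 = (1.52 - 1.42)/1.52 * 100 = 6.58%

6.58%


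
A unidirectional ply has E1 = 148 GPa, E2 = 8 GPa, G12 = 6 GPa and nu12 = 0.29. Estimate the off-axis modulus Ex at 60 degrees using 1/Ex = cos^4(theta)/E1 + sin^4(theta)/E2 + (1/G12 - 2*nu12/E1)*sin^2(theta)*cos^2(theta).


cos^4(60) = 0.0625, sin^4(60) = 0.5625, sin^2(60)*cos^2(60) = 0.1875
1/G12 - 2*nu12/E1 = 1/6 - 2*0.29/148 = 0.162748 GPa^-1
1/Ex = 0.0625/148 + 0.5625/8 + 0.162748*0.1875 = 0.10125 GPa^-1
Ex = 9.88 GPa

9.88 GPa


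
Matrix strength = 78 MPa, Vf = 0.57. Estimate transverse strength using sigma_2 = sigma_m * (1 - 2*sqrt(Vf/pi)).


factor = 1 - 2*sqrt(0.57/pi) = 0.1481
sigma_2 = 78 * 0.1481 = 11.55 MPa

11.55 MPa


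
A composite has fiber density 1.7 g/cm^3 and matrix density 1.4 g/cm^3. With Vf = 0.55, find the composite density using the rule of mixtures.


rho_c = rho_f*Vf + rho_m*(1-Vf) = 1.7*0.55 + 1.4*0.45 = 1.565 g/cm^3

1.565 g/cm^3


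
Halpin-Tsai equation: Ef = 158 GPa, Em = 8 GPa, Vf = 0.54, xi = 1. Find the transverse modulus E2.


eta = (Ef/Em - 1)/(Ef/Em + xi) = (19.75 - 1)/(19.75 + 1) = 0.9036
E2 = Em*(1+xi*eta*Vf)/(1-eta*Vf) = 23.25 GPa

23.25 GPa


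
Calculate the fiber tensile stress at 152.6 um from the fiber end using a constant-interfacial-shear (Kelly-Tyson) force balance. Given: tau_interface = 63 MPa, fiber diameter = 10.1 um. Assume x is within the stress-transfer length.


Force balance: sigma_f * (pi*d^2/4) = tau * (pi*d) * x  ->  sigma_f = 4 * tau * x / d
sigma_f = 4 * 63 * 152.6 / 10.1 = 3807.4 MPa

3807.4 MPa


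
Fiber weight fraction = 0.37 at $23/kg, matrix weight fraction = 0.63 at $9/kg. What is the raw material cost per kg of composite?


Cost = cost_f*Wf + cost_m*Wm = 23*0.37 + 9*0.63 = $14.18/kg

$14.18/kg


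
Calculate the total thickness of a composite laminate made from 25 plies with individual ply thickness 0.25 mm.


h = n * t_ply = 25 * 0.25 = 6.25 mm

6.25 mm


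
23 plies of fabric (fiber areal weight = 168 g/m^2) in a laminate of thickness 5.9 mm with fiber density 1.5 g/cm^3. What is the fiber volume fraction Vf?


Vf = n * FAW / (rho_f * h * 1000) = 23 * 168 / (1.5 * 5.9 * 1000) = 0.4366

0.4366


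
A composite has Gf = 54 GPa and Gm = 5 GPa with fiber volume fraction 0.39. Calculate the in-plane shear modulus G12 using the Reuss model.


1/G12 = Vf/Gf + (1-Vf)/Gm = 0.39/54 + 0.61/5
G12 = 7.74 GPa

7.74 GPa


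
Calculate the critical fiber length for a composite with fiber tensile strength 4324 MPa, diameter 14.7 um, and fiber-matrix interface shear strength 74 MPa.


Lc = sigma_f * d / (2 * tau_i) = 4324 * 14.7 / (2 * 74) = 429.5 um

429.5 um


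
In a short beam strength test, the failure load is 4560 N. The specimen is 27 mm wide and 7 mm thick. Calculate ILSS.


ILSS = 3F/(4bh) = 3*4560/(4*27*7) = 18.1 MPa

18.1 MPa


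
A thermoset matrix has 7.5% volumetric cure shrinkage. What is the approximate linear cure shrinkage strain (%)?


Linear shrinkage ≈ vol_shrink/3 = 7.5/3 = 2.5%

2.5%


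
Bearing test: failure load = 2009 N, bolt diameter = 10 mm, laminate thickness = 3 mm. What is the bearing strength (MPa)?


sigma_br = F/(d*h) = 2009/(10*3) = 67.0 MPa

67.0 MPa


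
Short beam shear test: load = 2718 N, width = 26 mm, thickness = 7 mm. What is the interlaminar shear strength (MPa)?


ILSS = 3F/(4bh) = 3*2718/(4*26*7) = 11.2 MPa

11.2 MPa


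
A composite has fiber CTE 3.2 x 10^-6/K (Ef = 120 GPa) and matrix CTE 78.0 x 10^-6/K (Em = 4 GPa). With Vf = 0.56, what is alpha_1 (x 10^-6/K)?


E1 = Ef*Vf + Em*(1-Vf) = 68.96
alpha_1 = (alpha_f*Ef*Vf + alpha_m*Em*(1-Vf))/E1 = 5.11 x 10^-6/K

5.11 x 10^-6/K


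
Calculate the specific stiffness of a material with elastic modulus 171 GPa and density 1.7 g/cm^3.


Specific stiffness = E/rho = 171/1.7 = 100.6 GPa/(g/cm^3)

100.6 GPa/(g/cm^3)


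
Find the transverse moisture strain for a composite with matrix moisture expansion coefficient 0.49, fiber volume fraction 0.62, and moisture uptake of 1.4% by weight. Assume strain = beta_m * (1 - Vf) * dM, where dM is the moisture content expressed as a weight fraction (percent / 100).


dM = 1.4/100 = 0.014
strain = beta_m * (1-Vf) * dM = 0.49 * 0.38 * 0.014 = 0.0026068

0.0026068


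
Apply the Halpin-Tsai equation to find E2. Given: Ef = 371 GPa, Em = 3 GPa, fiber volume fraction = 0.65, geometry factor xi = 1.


eta = (Ef/Em - 1)/(Ef/Em + xi) = (123.6667 - 1)/(123.6667 + 1) = 0.984
E2 = Em*(1+xi*eta*Vf)/(1-eta*Vf) = 13.65 GPa

13.65 GPa


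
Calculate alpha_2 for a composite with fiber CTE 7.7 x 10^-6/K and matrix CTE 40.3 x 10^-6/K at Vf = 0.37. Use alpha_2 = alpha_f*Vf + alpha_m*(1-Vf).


alpha_2 = alpha_f*Vf + alpha_m*(1-Vf) = 7.7*0.37 + 40.3*0.63 = 28.2 x 10^-6/K

28.2 x 10^-6/K


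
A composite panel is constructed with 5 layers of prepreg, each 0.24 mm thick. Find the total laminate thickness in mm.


h = n * t_ply = 5 * 0.24 = 1.2 mm

1.2 mm


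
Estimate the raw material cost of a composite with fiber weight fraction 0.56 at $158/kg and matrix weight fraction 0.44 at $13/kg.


Cost = cost_f*Wf + cost_m*Wm = 158*0.56 + 13*0.44 = $94.2/kg

$94.2/kg


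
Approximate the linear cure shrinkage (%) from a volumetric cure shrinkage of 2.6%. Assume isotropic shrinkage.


Linear shrinkage ≈ vol_shrink/3 = 2.6/3 = 0.867%

0.867%


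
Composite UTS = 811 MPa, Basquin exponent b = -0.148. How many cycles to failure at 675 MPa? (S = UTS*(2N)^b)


N = 0.5 * (S/UTS)^(1/b) = 0.5 * (675/811)^(1/-0.148) = 1.7282 cycles

1.7282 cycles


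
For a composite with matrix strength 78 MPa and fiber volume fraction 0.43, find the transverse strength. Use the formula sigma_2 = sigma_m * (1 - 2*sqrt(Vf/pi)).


factor = 1 - 2*sqrt(0.43/pi) = 0.2601
sigma_2 = 78 * 0.2601 = 20.29 MPa

20.29 MPa


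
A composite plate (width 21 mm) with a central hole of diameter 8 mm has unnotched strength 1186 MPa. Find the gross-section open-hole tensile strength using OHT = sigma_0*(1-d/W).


OHT = sigma_0*(1-d/W) = 1186*(1-8/21) = 734.2 MPa

734.2 MPa


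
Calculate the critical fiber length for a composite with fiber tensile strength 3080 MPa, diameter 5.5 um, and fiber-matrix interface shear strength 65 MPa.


Lc = sigma_f * d / (2 * tau_i) = 3080 * 5.5 / (2 * 65) = 130.3 um

130.3 um


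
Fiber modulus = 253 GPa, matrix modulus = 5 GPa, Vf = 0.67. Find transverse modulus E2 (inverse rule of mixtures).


1/E2 = Vf/Ef + (1-Vf)/Em = 0.67/253 + 0.33/5
E2 = 14.57 GPa

14.57 GPa


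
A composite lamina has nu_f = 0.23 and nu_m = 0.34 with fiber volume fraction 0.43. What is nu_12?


nu_12 = nu_f*Vf + nu_m*(1-Vf) = 0.23*0.43 + 0.34*0.57 = 0.2927

0.2927


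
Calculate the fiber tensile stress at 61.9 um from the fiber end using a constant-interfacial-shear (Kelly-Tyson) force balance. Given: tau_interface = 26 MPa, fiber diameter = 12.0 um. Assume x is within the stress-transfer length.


Force balance: sigma_f * (pi*d^2/4) = tau * (pi*d) * x  ->  sigma_f = 4 * tau * x / d
sigma_f = 4 * 26 * 61.9 / 12.0 = 536.5 MPa

536.5 MPa
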